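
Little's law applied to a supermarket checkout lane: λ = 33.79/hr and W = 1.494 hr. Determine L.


L = λW = 33.79·1.494 = 50.4823

Final: 50.4823


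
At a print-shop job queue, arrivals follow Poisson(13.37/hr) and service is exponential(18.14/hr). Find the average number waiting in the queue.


ρ = 13.37/18.14 = 0.7370
Lq = ρ²/(1−ρ) = 0.5432/0.2630 = 2.0659

Final: 2.0659


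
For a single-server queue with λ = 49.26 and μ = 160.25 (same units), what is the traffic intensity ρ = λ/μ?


ρ = λ/μ = 49.26/160.25 = 0.3074

Final: 0.3074


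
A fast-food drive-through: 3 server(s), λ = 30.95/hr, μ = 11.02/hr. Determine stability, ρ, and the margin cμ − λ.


Total capacity cμ = 3·11.02 = 33.06/hr
ρ = λ/(cμ) = 30.95/33.06 = 0.9362
Stable ⇔ ρ < 1: YES
Spare capacity = cμ − λ = 33.06 − 30.95 = 2.11/hr

Final: ρ = 0.9362; stable; margin = 2.11/hr


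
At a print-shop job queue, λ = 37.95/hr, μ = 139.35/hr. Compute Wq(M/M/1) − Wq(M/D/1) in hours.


ρ = 37.95/139.35 = 0.2723
Wq(M/M/1) = ρ/(μ−λ) = 0.2723/101.40 = 0.002686 hr
Wq(M/D/1) = ρ/(2(μ−λ)) = 0.001343 hr
Savings = 0.002686 − 0.001343 = 0.001343 hr

Final: 0.001343 hr


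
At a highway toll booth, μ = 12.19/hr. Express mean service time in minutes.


Mean service time = 1/μ = 1/12.19 hour = 0.08203 hour
In minutes: 0.08203 × 60 = 4.9221 min

Final: 4.9221 min


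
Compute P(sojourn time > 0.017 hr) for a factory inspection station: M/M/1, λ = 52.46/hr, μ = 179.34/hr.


W ~ Exponential(μ−λ) for M/M/1.
μ − λ = 179.34 − 52.46 = 126.8800
P(W > t) = e^{−(μ−λ)t} = e^{−2.1570} = 0.115676

Final: 0.115676


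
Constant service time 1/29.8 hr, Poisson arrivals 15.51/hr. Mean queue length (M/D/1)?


ρ = 15.51/29.8 = 0.5205
M/D/1: Lq = ρ²/(2(1−ρ)) = 0.2709/(2·0.4795) = 0.28245

Final: 0.28245


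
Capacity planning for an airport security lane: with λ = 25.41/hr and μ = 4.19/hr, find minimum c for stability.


Stability requires cμ > λ ⇔ c > λ/μ.
λ/μ = 25.41/4.19 = 6.0644
Minimum integer c = ⌊6.0644⌋ + 1 = 7
Check: 7·4.19 = 29.33 > 25.41, while 6·4.19 = 25.14 ≤ 25.41

Final: 7 servers


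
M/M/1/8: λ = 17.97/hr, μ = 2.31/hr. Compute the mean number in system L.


ρ = 17.97/2.31 = 7.7792
L = ρ[1 − (K+1)ρ^K + Kρ^(K+1)] / [(1−ρ)(1−ρ^(K+1))]
Numerator: 7.7792·(1 − 9·13411852.784337 + 8·104333763.867764) = 5554079203.804708
Denominator: (-6.7792)·(-104333762.867764) = 707301613.207436
L = 5554079203.804708/707301613.207436 = 7.8525

Final: 7.8525


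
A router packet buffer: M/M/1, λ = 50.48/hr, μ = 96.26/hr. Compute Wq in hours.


ρ = 50.48/96.26 = 0.5244
Wq = ρ/(μ−λ) = 0.5244/(96.26 − 50.48) = 0.5244/45.78 = 0.01146 hr

Final: 0.01146 hr


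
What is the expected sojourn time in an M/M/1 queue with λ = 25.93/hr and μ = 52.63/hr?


W = 1/(μ−λ) = 1/(52.63 − 25.93) = 1/26.70 = 0.03745 hr

Final: 0.03745 hr


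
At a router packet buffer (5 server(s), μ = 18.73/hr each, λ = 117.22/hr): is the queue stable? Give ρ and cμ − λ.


Total capacity cμ = 5·18.73 = 93.65/hr
ρ = λ/(cμ) = 117.22/93.65 = 1.2517
Stable ⇔ ρ < 1: NO
Spare capacity = cμ − λ = 93.65 − 117.22 = -23.57/hr

Final: ρ = 1.2517; unstable; margin = -23.57/hr


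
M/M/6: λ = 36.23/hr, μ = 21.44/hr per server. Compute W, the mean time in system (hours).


a = 1.6898; ρ = 0.2816; P₀ = 0.184453
Lq = P₀·a^c·ρ/(c!(1−ρ)²) = 0.003256
Wq = Lq/λ = 0.003256/36.23 = 0.00008986 hr
W = Wq + 1/μ = 0.00008986 + 0.04664 = 0.04673 hr

Final: 0.04673 hr


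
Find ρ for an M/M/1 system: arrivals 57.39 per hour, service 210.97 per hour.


ρ = λ/μ = 57.39/210.97 = 0.2720

Final: 0.2720


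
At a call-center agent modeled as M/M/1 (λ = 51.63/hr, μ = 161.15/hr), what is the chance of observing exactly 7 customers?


ρ = 51.63/161.15 = 0.3204
P_n = (1−ρ)·ρ^n = (1 − 0.3204)·0.3204^7 = 0.6796·0.0003465 = 0.0002355

Final: 0.0002355


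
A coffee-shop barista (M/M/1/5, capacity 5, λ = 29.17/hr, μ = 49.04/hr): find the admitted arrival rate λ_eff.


ρ = 0.5948; P_K = (1−ρ)ρ^5/(1−ρ^6) = 0.031568
λ_eff = λ(1 − P_K) = 29.17·(1 − 0.031568) = 29.17·0.968432 = 28.2492 /hr

Final: 28.2492 /hr


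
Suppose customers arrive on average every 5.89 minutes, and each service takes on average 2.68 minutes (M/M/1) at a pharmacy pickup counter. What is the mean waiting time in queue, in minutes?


λ = 60/5.89 = 10.1868 /hr
μ = 60/2.68 = 22.3881 /hr
ρ = λ/μ = 10.1868/22.3881 = 0.4550
Wq = ρ/(μ−λ) = 0.4550/(22.3881−10.1868) = 0.03729 hr
In minutes: 0.03729·60 = 2.238 min

Final: 2.238 min


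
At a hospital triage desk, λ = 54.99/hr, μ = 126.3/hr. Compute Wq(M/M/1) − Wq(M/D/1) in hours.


ρ = 54.99/126.3 = 0.4354
Wq(M/M/1) = ρ/(μ−λ) = 0.4354/71.31 = 0.006106 hr
Wq(M/D/1) = ρ/(2(μ−λ)) = 0.003053 hr
Savings = 0.006106 − 0.003053 = 0.003053 hr

Final: 0.003053 hr


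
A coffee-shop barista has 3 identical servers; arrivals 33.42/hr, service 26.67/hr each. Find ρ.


ρ = λ/(cμ) = 33.42/(3·26.67) = 33.42/80.01 = 0.4177

Final: 0.4177


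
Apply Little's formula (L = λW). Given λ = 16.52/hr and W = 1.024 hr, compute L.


L = λW = 16.52·1.024 = 16.9165

Final: 16.9165


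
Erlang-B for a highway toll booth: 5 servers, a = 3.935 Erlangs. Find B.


B(c,a) = (a^c/c!) / Σ_{k=0}^{c} a^k/k!
a^5/5! = 7.862170
Σ terms (k=0..5): 1.00000 + 3.93500 + 7.74211 + 10.15507 + 9.99005 + 7.86217 = 40.684405
B = 7.862170/40.684405 = 0.193248

Final: 0.193248


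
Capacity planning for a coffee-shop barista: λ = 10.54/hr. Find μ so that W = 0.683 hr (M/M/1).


W = 1/(μ−λ) ⇒ μ − λ = 1/W = 1/0.683 = 1.4641
μ = λ + 1/W = 10.54 + 1.4641 = 12.0041 per hr

Final: 12.0041 /hr


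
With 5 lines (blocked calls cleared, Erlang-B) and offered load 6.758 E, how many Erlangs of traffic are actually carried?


B(5,6.758) = 0.410134 (Erlang-B)
Carried load = a(1 − B) = 6.758·(1 − 0.410134) = 6.758·0.589866 = 3.9863 E

Final: 3.9863 Erlangs


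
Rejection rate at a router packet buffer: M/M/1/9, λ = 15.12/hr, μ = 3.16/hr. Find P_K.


ρ = λ/μ = 15.12/3.16 = 4.7848
P_K = (1−ρ)ρ^K/(1−ρ^(K+1)) = (-3.7848·1314565.943837)/(1 − 6289948.440132)
= -4975382.496295/-6289947.440132 = 0.791005

Final: 0.791005


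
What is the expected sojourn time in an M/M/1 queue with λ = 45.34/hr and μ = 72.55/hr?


W = 1/(μ−λ) = 1/(72.55 − 45.34) = 1/27.21 = 0.03675 hr

Final: 0.03675 hr


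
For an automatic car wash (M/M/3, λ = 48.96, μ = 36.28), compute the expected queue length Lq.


a = λ/μ = 1.3495; ρ = a/3 = 0.4498
P₀ = 0.249712
Lq = P₀·a^c·ρ / (c!·(1−ρ)²) = 0.249712·2.45766·0.4498/(6·0.30268)
= 0.15201

Final: 0.15201


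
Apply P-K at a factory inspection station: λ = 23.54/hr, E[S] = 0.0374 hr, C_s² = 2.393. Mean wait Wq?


ρ = λ·E[S] = 23.54·0.0374 = 0.8804
E[S²] = E[S]²(1+C_s²) = 0.0374²·(1+2.393) = 0.004746
Wq = λ·E[S²]/(2(1−ρ)) = 23.54·0.004746/(2·0.1196) = 0.46704 hr

Final: 0.46704 hr


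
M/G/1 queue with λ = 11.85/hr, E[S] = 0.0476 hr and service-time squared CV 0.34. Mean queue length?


ρ = λ·E[S] = 11.85·0.0476 = 0.5641
Lq = ρ²(1+C_s²)/(2(1−ρ)) = 0.3182·(1+0.34)/(2·0.4359)
= 0.3182·1.3400/0.8719 = 0.48899

Final: 0.48899


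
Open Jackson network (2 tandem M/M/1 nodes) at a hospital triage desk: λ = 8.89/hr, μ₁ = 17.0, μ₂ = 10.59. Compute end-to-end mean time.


Each node sees arrival rate λ = 8.89/hr (tandem ⇒ throughput preserved).
W₁ = 1/(μ₁−λ) = 1/(17.0−8.89) = 0.12330 hr
W₂ = 1/(μ₂−λ) = 1/(10.59−8.89) = 0.58824 hr
W_total = W₁ + W₂ = 0.12330 + 0.58824 = 0.71154 hr

Final: 0.71154 hr


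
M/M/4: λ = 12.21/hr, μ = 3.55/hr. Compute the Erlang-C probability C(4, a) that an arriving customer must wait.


a = λ/μ = 3.4394; ρ = a/4 = 0.8599
P₀ = 0.017023 (from M/M/c formula)
C(c,a) = [a^c/(c!(1−ρ))]·P₀ = [139.94238/(24·0.1401)]·0.017023
= 41.60766·0.017023 = 0.708297

Final: 0.708297


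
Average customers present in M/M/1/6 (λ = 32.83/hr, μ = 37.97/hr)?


ρ = 32.83/37.97 = 0.8646
L = ρ[1 − (K+1)ρ^K + Kρ^(K+1)] / [(1−ρ)(1−ρ^(K+1))]
Numerator: 0.8646·(1 − 7·0.417813 + 6·0.361253) = 0.209959
Denominator: (0.1354)·(0.638747) = 0.086467
L = 0.209959/0.086467 = 2.4282

Final: 2.4282


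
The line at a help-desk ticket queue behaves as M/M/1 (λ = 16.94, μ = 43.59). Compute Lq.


ρ = 16.94/43.59 = 0.3886
Lq = ρ²/(1−ρ) = 0.1510/0.6114 = 0.2470

Final: 0.2470


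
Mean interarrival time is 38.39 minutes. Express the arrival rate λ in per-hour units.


λ = 1/(interarrival time) in consistent units.
1 hour = 60 min, so λ = 60/38.39 = 1.5629 per hour

Final: 1.5629 /hr


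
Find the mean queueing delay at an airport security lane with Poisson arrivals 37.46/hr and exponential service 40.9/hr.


ρ = 37.46/40.9 = 0.9159
Wq = ρ/(μ−λ) = 0.9159/(40.9 − 37.46) = 0.9159/3.44 = 0.2662 hr

Final: 0.2662 hr


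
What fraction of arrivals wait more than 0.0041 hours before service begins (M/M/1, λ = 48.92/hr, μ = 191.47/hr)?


ρ = 48.92/191.47 = 0.2555
P(Wq > t) = ρ·e^{−(μ−λ)t} = 0.2555·e^{−0.5845}
= 0.2555·0.557410 = 0.142416

Final: 0.142416


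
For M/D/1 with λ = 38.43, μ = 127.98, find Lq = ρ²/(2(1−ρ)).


ρ = 38.43/127.98 = 0.3003
M/D/1: Lq = ρ²/(2(1−ρ)) = 0.09017/(2·0.6997) = 0.06443

Final: 0.06443


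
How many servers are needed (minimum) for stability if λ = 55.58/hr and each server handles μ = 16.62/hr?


Stability requires cμ > λ ⇔ c > λ/μ.
λ/μ = 55.58/16.62 = 3.3442
Minimum integer c = ⌊3.3442⌋ + 1 = 4
Check: 4·16.62 = 66.48 > 55.58, while 3·16.62 = 49.86 ≤ 55.58

Final: 4 servers


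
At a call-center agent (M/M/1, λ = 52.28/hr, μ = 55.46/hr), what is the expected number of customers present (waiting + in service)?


ρ = λ/μ = 52.28/55.46 = 0.9427
L = ρ/(1−ρ) = 0.9427/(1 − 0.9427) = 0.9427/0.05734 = 16.4403

Final: 16.4403


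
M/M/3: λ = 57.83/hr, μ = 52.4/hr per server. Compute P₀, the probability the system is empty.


a = λ/μ = 57.83/52.4 = 1.1036; ρ = a/c = 0.3679
Σ_{k=0}^{2} a^k/k! (terms k=0..2) = 1.00000 + 1.10363 + 0.60900 = 2.71262
Tail: a^3/(3!(1−ρ)) = 1.34421/(6·0.6321) = 0.35441
P₀ = 1/(2.71262 + 0.35441) = 1/3.06704 = 0.326048

Final: 0.326048


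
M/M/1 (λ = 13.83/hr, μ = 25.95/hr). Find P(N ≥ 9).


ρ = 13.83/25.95 = 0.5329
P(N ≥ n) = ρ^n = 0.5329^9 = 0.003469

Final: 0.003469


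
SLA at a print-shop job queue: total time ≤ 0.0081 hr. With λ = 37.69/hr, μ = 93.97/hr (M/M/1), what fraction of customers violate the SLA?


W ~ Exponential(μ−λ) for M/M/1.
μ − λ = 93.97 − 37.69 = 56.2800
P(W > t) = e^{−(μ−λ)t} = e^{−0.4559} = 0.633898

Final: 0.633898


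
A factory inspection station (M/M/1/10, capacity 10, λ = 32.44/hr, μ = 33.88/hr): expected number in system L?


ρ = 32.44/33.88 = 0.9575
L = ρ[1 − (K+1)ρ^K + Kρ^(K+1)] / [(1−ρ)(1−ρ^(K+1))]
Numerator: 0.9575·(1 − 11·0.647701 + 10·0.620172) = 0.073734
Denominator: (0.04250)·(0.379828) = 0.016144
L = 0.073734/0.016144 = 4.5673

Final: 4.5673


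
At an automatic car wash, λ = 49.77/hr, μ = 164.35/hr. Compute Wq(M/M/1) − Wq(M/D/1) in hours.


ρ = 49.77/164.35 = 0.3028
Wq(M/M/1) = ρ/(μ−λ) = 0.3028/114.58 = 0.002643 hr
Wq(M/D/1) = ρ/(2(μ−λ)) = 0.001321 hr
Savings = 0.002643 − 0.001321 = 0.001321 hr

Final: 0.001321 hr


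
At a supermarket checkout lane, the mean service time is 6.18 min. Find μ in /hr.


μ = 1/(service time) in consistent units.
1 hour = 60 min, so μ = 60/6.18 = 9.7087 per hour

Final: 9.7087 /hr


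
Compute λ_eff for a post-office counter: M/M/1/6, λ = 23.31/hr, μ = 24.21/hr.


ρ = 0.9628; P_K = (1−ρ)ρ^6/(1−ρ^7) = 0.127145
λ_eff = λ(1 − P_K) = 23.31·(1 − 0.127145) = 23.31·0.872855 = 20.3463 /hr

Final: 20.3463 /hr


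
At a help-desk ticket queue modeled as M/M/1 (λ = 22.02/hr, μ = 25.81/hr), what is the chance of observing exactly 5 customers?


ρ = 22.02/25.81 = 0.8532
P_n = (1−ρ)·ρ^n = (1 − 0.8532)·0.8532^5 = 0.1468·0.452008 = 0.066374

Final: 0.066374


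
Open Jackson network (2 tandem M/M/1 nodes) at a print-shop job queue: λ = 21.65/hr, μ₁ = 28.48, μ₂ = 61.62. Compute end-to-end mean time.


Each node sees arrival rate λ = 21.65/hr (tandem ⇒ throughput preserved).
W₁ = 1/(μ₁−λ) = 1/(28.48−21.65) = 0.14641 hr
W₂ = 1/(μ₂−λ) = 1/(61.62−21.65) = 0.02502 hr
W_total = W₁ + W₂ = 0.14641 + 0.02502 = 0.17143 hr

Final: 0.17143 hr


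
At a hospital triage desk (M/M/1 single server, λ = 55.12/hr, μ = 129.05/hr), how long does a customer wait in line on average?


ρ = 55.12/129.05 = 0.4271
Wq = ρ/(μ−λ) = 0.4271/(129.05 − 55.12) = 0.4271/73.93 = 0.005777 hr

Final: 0.005777 hr


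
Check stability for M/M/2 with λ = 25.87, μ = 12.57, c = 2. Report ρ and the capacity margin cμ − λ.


Total capacity cμ = 2·12.57 = 25.14/hr
ρ = λ/(cμ) = 25.87/25.14 = 1.0290
Stable ⇔ ρ < 1: NO
Spare capacity = cμ − λ = 25.14 − 25.87 = -0.73/hr

Final: ρ = 1.0290; unstable; margin = -0.73/hr


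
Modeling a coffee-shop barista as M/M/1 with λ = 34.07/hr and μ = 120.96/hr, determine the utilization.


ρ = λ/μ = 34.07/120.96 = 0.2817

Final: 0.2817


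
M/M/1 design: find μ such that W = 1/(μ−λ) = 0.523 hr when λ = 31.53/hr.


W = 1/(μ−λ) ⇒ μ − λ = 1/W = 1/0.523 = 1.9120
μ = λ + 1/W = 31.53 + 1.9120 = 33.4420 per hr

Final: 33.4420 /hr


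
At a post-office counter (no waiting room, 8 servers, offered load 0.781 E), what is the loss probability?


B(c,a) = (a^c/c!) / Σ_{k=0}^{c} a^k/k!
a^8/8! = 0.000003433
Σ terms (k=0..8): 1.00000 + 0.78100 + 0.30498 + 0.07940 + 0.01550 + 0.002421 + 0.0003152 + 0.00003517 + 0.000003433 = 2.183655
B = 0.000003433/2.183655 = 0.000001572

Final: 0.000001572


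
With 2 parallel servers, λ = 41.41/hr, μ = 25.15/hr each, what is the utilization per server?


ρ = λ/(cμ) = 41.41/(2·25.15) = 41.41/50.30 = 0.8233

Final: 0.8233


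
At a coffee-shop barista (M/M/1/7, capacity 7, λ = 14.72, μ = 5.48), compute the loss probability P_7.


ρ = λ/μ = 14.72/5.48 = 2.6861
P_K = (1−ρ)ρ^K/(1−ρ^(K+1)) = (-1.6861·1008.999058)/(1 − 2710.304038)
= -1701.304980/-2709.304038 = 0.627949

Final: 0.627949


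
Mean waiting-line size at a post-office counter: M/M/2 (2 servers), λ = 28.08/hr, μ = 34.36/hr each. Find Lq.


a = λ/μ = 0.8172; ρ = a/2 = 0.4086
P₀ = 0.419835
Lq = P₀·a^c·ρ / (c!·(1−ρ)²) = 0.419835·0.66786·0.4086/(2·0.34974)
= 0.16380

Final: 0.16380


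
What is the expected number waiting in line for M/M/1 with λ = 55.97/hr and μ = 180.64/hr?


ρ = 55.97/180.64 = 0.3098
Lq = ρ²/(1−ρ) = 0.09600/0.6902 = 0.1391

Final: 0.1391


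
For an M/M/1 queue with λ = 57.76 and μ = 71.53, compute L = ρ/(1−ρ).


ρ = λ/μ = 57.76/71.53 = 0.8075
L = ρ/(1−ρ) = 0.8075/(1 − 0.8075) = 0.8075/0.1925 = 4.1946

Final: 4.1946


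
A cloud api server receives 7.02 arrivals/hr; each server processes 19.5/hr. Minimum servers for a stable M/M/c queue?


Stability requires cμ > λ ⇔ c > λ/μ.
λ/μ = 7.02/19.5 = 0.3600
Minimum integer c = ⌊0.3600⌋ + 1 = 1
Check: 1·19.5 = 19.50 > 7.02, while 0·19.5 = 0.00 ≤ 7.02

Final: 1 servers


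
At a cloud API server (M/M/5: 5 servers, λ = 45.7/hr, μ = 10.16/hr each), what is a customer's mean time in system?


a = 4.4980; ρ = 0.8996; P₀ = 0.004983
Lq = P₀·a^c·ρ/(c!(1−ρ)²) = 6.82466
Wq = Lq/λ = 6.82466/45.7 = 0.14934 hr
W = Wq + 1/μ = 0.14934 + 0.09843 = 0.24776 hr

Final: 0.24776 hr


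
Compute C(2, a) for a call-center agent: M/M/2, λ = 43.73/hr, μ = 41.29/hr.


a = λ/μ = 1.0591; ρ = a/2 = 0.5295
P₀ = 0.307577 (from M/M/c formula)
C(c,a) = [a^c/(c!(1−ρ))]·P₀ = [1.12168/(2·0.4705)]·0.307577
= 1.19213·0.307577 = 0.366671

Final: 0.366671


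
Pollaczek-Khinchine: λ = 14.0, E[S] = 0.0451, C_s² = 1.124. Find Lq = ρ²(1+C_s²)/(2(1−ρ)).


ρ = λ·E[S] = 14.0·0.0451 = 0.6314
Lq = ρ²(1+C_s²)/(2(1−ρ)) = 0.3987·(1+1.124)/(2·0.3686)
= 0.3987·2.1240/0.7372 = 1.14863

Final: 1.14863


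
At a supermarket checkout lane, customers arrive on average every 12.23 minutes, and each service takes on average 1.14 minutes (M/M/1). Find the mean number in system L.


λ = 60/12.23 = 4.9060 /hr
μ = 60/1.14 = 52.6316 /hr
ρ = λ/μ = 4.9060/52.6316 = 0.09321
L = ρ/(1−ρ) = 0.09321/0.9068 = 0.1028

Final: 0.1028


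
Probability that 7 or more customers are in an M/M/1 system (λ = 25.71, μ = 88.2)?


ρ = 25.71/88.2 = 0.2915
P(N ≥ n) = ρ^n = 0.2915^7 = 0.0001788

Final: 0.0001788


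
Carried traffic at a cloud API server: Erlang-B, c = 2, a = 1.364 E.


B(2,1.364) = 0.282386 (Erlang-B)
Carried load = a(1 − B) = 1.364·(1 − 0.282386) = 1.364·0.717614 = 0.9788 E

Final: 0.9788 Erlangs


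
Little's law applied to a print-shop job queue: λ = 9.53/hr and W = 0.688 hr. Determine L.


L = λW = 9.53·0.688 = 6.5566

Final: 6.5566


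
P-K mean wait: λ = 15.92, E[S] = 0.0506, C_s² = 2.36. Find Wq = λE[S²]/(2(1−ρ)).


ρ = λ·E[S] = 15.92·0.0506 = 0.8056
E[S²] = E[S]²(1+C_s²) = 0.0506²·(1+2.36) = 0.008603
Wq = λ·E[S²]/(2(1−ρ)) = 15.92·0.008603/(2·0.1944) = 0.35217 hr

Final: 0.35217 hr


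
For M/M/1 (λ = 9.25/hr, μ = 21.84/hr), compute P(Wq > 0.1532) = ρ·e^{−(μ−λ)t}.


ρ = 9.25/21.84 = 0.4235
P(Wq > t) = ρ·e^{−(μ−λ)t} = 0.4235·e^{−1.9288}
= 0.4235·0.145324 = 0.061550

Final: 0.061550


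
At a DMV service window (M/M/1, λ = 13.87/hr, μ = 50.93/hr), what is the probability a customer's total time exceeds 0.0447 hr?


W ~ Exponential(μ−λ) for M/M/1.
μ − λ = 50.93 − 13.87 = 37.0600
P(W > t) = e^{−(μ−λ)t} = e^{−1.6566} = 0.190790

Final: 0.190790


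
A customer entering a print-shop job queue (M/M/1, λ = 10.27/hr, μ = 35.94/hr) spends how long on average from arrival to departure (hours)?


W = 1/(μ−λ) = 1/(35.94 − 10.27) = 1/25.67 = 0.03896 hr

Final: 0.03896 hr


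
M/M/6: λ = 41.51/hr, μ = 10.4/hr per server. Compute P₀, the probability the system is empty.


a = λ/μ = 41.51/10.4 = 3.9913; ρ = a/c = 0.6652
Σ_{k=0}^{5} a^k/k! (terms k=0..5) = 1.00000 + 3.99135 + 7.96542 + 10.59759 + 10.57466 + 8.44142 = 42.57044
Tail: a^6/(6!(1−ρ)) = 4043.11751/(720·0.3348) = 16.77374
P₀ = 1/(42.57044 + 16.77374) = 1/59.34418 = 0.016851

Final: 0.016851


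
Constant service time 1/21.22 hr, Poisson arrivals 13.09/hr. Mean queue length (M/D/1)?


ρ = 13.09/21.22 = 0.6169
M/D/1: Lq = ρ²/(2(1−ρ)) = 0.3805/(2·0.3831) = 0.49661

Final: 0.49661


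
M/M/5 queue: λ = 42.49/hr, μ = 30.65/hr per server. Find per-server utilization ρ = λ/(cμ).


ρ = λ/(cμ) = 42.49/(5·30.65) = 42.49/153.25 = 0.2773

Final: 0.2773


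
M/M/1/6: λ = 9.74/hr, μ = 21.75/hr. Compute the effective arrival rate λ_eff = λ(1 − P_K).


ρ = 0.4478; P_K = (1−ρ)ρ^6/(1−ρ^7) = 0.004469
λ_eff = λ(1 − P_K) = 9.74·(1 − 0.004469) = 9.74·0.995531 = 9.6965 /hr

Final: 9.6965 /hr


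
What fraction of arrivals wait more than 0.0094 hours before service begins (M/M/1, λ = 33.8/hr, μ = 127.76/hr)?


ρ = 33.8/127.76 = 0.2646
P(Wq > t) = ρ·e^{−(μ−λ)t} = 0.2646·e^{−0.8832}
= 0.2646·0.413448 = 0.109381

Final: 0.109381


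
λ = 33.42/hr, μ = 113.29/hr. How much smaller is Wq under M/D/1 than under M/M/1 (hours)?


ρ = 33.42/113.29 = 0.2950
Wq(M/M/1) = ρ/(μ−λ) = 0.2950/79.87 = 0.003693 hr
Wq(M/D/1) = ρ/(2(μ−λ)) = 0.001847 hr
Savings = 0.003693 − 0.001847 = 0.001847 hr

Final: 0.001847 hr


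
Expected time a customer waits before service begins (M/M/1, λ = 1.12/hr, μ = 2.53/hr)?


ρ = 1.12/2.53 = 0.4427
Wq = ρ/(μ−λ) = 0.4427/(2.53 − 1.12) = 0.4427/1.41 = 0.3140 hr

Final: 0.3140 hr


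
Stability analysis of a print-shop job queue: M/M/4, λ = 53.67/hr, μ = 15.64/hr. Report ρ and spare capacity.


Total capacity cμ = 4·15.64 = 62.56/hr
ρ = λ/(cμ) = 53.67/62.56 = 0.8579
Stable ⇔ ρ < 1: YES
Spare capacity = cμ − λ = 62.56 − 53.67 = 8.89/hr

Final: ρ = 0.8579; stable; margin = 8.89/hr


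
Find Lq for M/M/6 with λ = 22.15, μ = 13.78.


a = λ/μ = 1.6074; ρ = a/6 = 0.2679
P₀ = 0.200330
Lq = P₀·a^c·ρ / (c!·(1−ρ)²) = 0.200330·17.24833·0.2679/(720·0.53597)
= 0.002399

Final: 0.002399


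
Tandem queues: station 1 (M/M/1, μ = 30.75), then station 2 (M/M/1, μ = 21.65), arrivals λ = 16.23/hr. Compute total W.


Each node sees arrival rate λ = 16.23/hr (tandem ⇒ throughput preserved).
W₁ = 1/(μ₁−λ) = 1/(30.75−16.23) = 0.06887 hr
W₂ = 1/(μ₂−λ) = 1/(21.65−16.23) = 0.18450 hr
W_total = W₁ + W₂ = 0.06887 + 0.18450 = 0.25337 hr

Final: 0.25337 hr


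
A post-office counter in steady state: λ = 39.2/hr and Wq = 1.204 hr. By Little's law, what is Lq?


Lq = λWq = 39.2·1.204 = 47.1968

Final: 47.1968


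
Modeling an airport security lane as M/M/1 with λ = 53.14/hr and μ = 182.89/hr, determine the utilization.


ρ = λ/μ = 53.14/182.89 = 0.2906

Final: 0.2906


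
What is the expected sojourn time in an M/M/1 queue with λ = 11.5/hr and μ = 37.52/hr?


W = 1/(μ−λ) = 1/(37.52 − 11.5) = 1/26.02 = 0.03843 hr

Final: 0.03843 hr


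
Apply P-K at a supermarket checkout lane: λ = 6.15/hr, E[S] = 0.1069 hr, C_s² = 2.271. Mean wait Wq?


ρ = λ·E[S] = 6.15·0.1069 = 0.6574
E[S²] = E[S]²(1+C_s²) = 0.1069²·(1+2.271) = 0.037380
Wq = λ·E[S²]/(2(1−ρ)) = 6.15·0.037380/(2·0.3426) = 0.33554 hr

Final: 0.33554 hr


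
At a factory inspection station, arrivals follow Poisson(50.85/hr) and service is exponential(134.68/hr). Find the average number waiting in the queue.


ρ = 50.85/134.68 = 0.3776
Lq = ρ²/(1−ρ) = 0.1426/0.6224 = 0.2290

Final: 0.2290


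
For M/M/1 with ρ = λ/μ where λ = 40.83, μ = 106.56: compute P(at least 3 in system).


ρ = 40.83/106.56 = 0.3832
P(N ≥ n) = ρ^n = 0.3832^3 = 0.056254

Final: 0.056254


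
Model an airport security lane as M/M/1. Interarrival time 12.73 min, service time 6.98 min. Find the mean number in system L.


λ = 60/12.73 = 4.7133 /hr
μ = 60/6.98 = 8.5960 /hr
ρ = λ/μ = 4.7133/8.5960 = 0.5483
L = ρ/(1−ρ) = 0.5483/0.4517 = 1.2139

Final: 1.2139


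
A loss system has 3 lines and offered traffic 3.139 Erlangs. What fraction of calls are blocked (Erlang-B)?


B(c,a) = (a^c/c!) / Σ_{k=0}^{c} a^k/k!
a^3/3! = 5.154929
Σ terms (k=0..3): 1.00000 + 3.13900 + 4.92666 + 5.15493 = 14.220590
B = 5.154929/14.220590 = 0.362498

Final: 0.362498


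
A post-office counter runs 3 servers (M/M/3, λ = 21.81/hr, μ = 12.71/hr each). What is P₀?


a = λ/μ = 21.81/12.71 = 1.7160; ρ = a/c = 0.5720
Σ_{k=0}^{2} a^k/k! (terms k=0..2) = 1.00000 + 1.71597 + 1.47228 = 4.18825
Tail: a^3/(3!(1−ρ)) = 5.05278/(6·0.4280) = 1.96755
P₀ = 1/(4.18825 + 1.96755) = 1/6.15580 = 0.162448

Final: 0.162448


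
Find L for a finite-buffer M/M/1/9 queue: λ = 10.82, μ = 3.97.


ρ = 10.82/3.97 = 2.7254
L = ρ[1 − (K+1)ρ^K + Kρ^(K+1)] / [(1−ρ)(1−ρ^(K+1))]
Numerator: 2.7254·(1 − 10·8297.185239 + 9·22613.487227) = 328553.340863
Denominator: (-1.7254)·(-22612.487227) = 39016.508187
L = 328553.340863/39016.508187 = 8.4209

Final: 8.4209


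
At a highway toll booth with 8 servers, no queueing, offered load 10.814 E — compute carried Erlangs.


B(8,10.814) = 0.374843 (Erlang-B)
Carried load = a(1 − B) = 10.814·(1 − 0.374843) = 10.814·0.625157 = 6.7604 E

Final: 6.7604 Erlangs


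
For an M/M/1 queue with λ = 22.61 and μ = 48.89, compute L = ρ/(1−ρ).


ρ = λ/μ = 22.61/48.89 = 0.4625
L = ρ/(1−ρ) = 0.4625/(1 − 0.4625) = 0.4625/0.5375 = 0.8604

Final: 0.8604


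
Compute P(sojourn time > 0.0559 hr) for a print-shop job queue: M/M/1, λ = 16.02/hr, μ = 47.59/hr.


W ~ Exponential(μ−λ) for M/M/1.
μ − λ = 47.59 − 16.02 = 31.5700
P(W > t) = e^{−(μ−λ)t} = e^{−1.7648} = 0.171227

Final: 0.171227


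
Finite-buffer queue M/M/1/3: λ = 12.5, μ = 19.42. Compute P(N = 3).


ρ = λ/μ = 12.5/19.42 = 0.6437
P_K = (1−ρ)ρ^K/(1−ρ^(K+1)) = (0.3563·0.266675)/(1 − 0.171650)
= 0.095025/0.828350 = 0.114716

Final: 0.114716


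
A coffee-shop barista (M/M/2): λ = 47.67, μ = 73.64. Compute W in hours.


a = 0.6473; ρ = 0.3237; P₀ = 0.510952
Lq = P₀·a^c·ρ/(c!(1−ρ)²) = 0.07575
Wq = Lq/λ = 0.07575/47.67 = 0.001589 hr
W = Wq + 1/μ = 0.001589 + 0.01358 = 0.01517 hr

Final: 0.01517 hr


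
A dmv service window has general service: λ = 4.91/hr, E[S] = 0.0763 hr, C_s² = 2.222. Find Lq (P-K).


ρ = λ·E[S] = 4.91·0.0763 = 0.3746
Lq = ρ²(1+C_s²)/(2(1−ρ)) = 0.1403·(1+2.222)/(2·0.6254)
= 0.1403·3.2220/1.2507 = 0.36155

Final: 0.36155


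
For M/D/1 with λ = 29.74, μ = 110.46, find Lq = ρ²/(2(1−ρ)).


ρ = 29.74/110.46 = 0.2692
M/D/1: Lq = ρ²/(2(1−ρ)) = 0.07249/(2·0.7308) = 0.04960

Final: 0.04960


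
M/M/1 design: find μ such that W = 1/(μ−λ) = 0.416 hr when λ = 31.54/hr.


W = 1/(μ−λ) ⇒ μ − λ = 1/W = 1/0.416 = 2.4038
μ = λ + 1/W = 31.54 + 2.4038 = 33.9438 per hr

Final: 33.9438 /hr


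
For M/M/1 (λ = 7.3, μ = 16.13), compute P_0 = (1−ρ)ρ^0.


ρ = 7.3/16.13 = 0.4526
P_n = (1−ρ)·ρ^n = (1 − 0.4526)·0.4526^0 = 0.5474·1.000000 = 0.547427

Final: 0.547427


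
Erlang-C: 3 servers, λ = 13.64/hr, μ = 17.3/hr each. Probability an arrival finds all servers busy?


a = λ/μ = 0.7884; ρ = a/3 = 0.2628
P₀ = 0.452475 (from M/M/c formula)
C(c,a) = [a^c/(c!(1−ρ))]·P₀ = [0.49012/(6·0.7372)]·0.452475
= 0.11081·0.452475 = 0.050138

Final: 0.050138


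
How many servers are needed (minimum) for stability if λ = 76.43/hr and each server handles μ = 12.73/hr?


Stability requires cμ > λ ⇔ c > λ/μ.
λ/μ = 76.43/12.73 = 6.0039
Minimum integer c = ⌊6.0039⌋ + 1 = 7
Check: 7·12.73 = 89.11 > 76.43, while 6·12.73 = 76.38 ≤ 76.43

Final: 7 servers


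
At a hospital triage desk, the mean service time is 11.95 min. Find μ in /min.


μ = 1/(service time) in consistent units.
1 minute = 1 min, so μ = 1/11.95 = 0.08368 per minute

Final: 0.08368 /min


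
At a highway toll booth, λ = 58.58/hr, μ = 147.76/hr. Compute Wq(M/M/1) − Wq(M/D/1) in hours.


ρ = 58.58/147.76 = 0.3965
Wq(M/M/1) = ρ/(μ−λ) = 0.3965/89.18 = 0.004446 hr
Wq(M/D/1) = ρ/(2(μ−λ)) = 0.002223 hr
Savings = 0.004446 − 0.002223 = 0.002223 hr

Final: 0.002223 hr


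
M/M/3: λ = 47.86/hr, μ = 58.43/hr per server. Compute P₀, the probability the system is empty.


a = λ/μ = 47.86/58.43 = 0.8191; ρ = a/c = 0.2730
Σ_{k=0}^{2} a^k/k! (terms k=0..2) = 1.00000 + 0.81910 + 0.33546 = 2.15456
Tail: a^3/(3!(1−ρ)) = 0.54955/(6·0.7270) = 0.12599
P₀ = 1/(2.15456 + 0.12599) = 1/2.28055 = 0.438490

Final: 0.438490


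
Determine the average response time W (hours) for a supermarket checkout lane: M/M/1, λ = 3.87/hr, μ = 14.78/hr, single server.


W = 1/(μ−λ) = 1/(14.78 − 3.87) = 1/10.91 = 0.09166 hr

Final: 0.09166 hr


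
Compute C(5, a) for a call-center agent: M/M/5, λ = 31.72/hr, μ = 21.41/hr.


a = λ/μ = 1.4816; ρ = a/5 = 0.2963
P₀ = 0.226946 (from M/M/c formula)
C(c,a) = [a^c/(c!(1−ρ))]·P₀ = [7.13810/(120·0.7037)]·0.226946
= 0.08453·0.226946 = 0.019184

Final: 0.019184


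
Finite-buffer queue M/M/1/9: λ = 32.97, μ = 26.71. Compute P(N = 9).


ρ = λ/μ = 32.97/26.71 = 1.2344
P_K = (1−ρ)ρ^K/(1−ρ^(K+1)) = (-0.2344·6.652816)/(1 − 8.212031)
= -1.559215/-7.212031 = 0.216196

Final: 0.216196


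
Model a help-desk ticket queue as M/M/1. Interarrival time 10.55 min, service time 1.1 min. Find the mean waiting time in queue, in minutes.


λ = 60/10.55 = 5.6872 /hr
μ = 60/1.1 = 54.5455 /hr
ρ = λ/μ = 5.6872/54.5455 = 0.1043
Wq = ρ/(μ−λ) = 0.1043/(54.5455−5.6872) = 0.002134 hr
In minutes: 0.002134·60 = 0.1280 min

Final: 0.1280 min


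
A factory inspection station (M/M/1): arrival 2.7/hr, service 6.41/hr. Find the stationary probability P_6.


ρ = 2.7/6.41 = 0.4212
P_n = (1−ρ)·ρ^n = (1 − 0.4212)·0.4212^6 = 0.5788·0.005585 = 0.003233

Final: 0.003233


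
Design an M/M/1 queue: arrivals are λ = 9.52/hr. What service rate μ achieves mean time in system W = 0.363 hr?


W = 1/(μ−λ) ⇒ μ − λ = 1/W = 1/0.363 = 2.7548
μ = λ + 1/W = 9.52 + 2.7548 = 12.2748 per hr

Final: 12.2748 /hr


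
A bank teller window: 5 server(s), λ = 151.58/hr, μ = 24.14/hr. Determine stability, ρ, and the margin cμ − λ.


Total capacity cμ = 5·24.14 = 120.70/hr
ρ = λ/(cμ) = 151.58/120.70 = 1.2558
Stable ⇔ ρ < 1: NO
Spare capacity = cμ − λ = 120.70 − 151.58 = -30.88/hr

Final: ρ = 1.2558; unstable; margin = -30.88/hr


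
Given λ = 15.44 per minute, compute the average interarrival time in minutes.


Mean interarrival time = 1/λ = 1/15.44 minute = 0.06477 minute
In minutes: 0.06477 × 1 = 0.06477 min

Final: 0.06477 min


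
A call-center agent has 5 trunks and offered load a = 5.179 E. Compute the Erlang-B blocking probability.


B(c,a) = (a^c/c!) / Σ_{k=0}^{c} a^k/k!
a^5/5! = 31.049049
Σ terms (k=0..5): 1.00000 + 5.17900 + 13.41102 + 23.15189 + 29.97591 + 31.04905 = 103.766873
B = 31.049049/103.766873 = 0.299219

Final: 0.299219


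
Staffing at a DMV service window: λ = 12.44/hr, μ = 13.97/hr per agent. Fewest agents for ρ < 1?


Stability requires cμ > λ ⇔ c > λ/μ.
λ/μ = 12.44/13.97 = 0.8905
Minimum integer c = ⌊0.8905⌋ + 1 = 1
Check: 1·13.97 = 13.97 > 12.44, while 0·13.97 = 0.00 ≤ 12.44

Final: 1 servers


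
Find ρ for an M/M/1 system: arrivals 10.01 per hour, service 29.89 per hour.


ρ = λ/μ = 10.01/29.89 = 0.3349

Final: 0.3349


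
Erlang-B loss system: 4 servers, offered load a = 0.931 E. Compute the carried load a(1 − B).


B(4,0.931) = 0.012372 (Erlang-B)
Carried load = a(1 − B) = 0.931·(1 − 0.012372) = 0.931·0.987628 = 0.9195 E

Final: 0.9195 Erlangs


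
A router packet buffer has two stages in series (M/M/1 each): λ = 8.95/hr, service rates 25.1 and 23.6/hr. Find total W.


Each node sees arrival rate λ = 8.95/hr (tandem ⇒ throughput preserved).
W₁ = 1/(μ₁−λ) = 1/(25.1−8.95) = 0.06192 hr
W₂ = 1/(μ₂−λ) = 1/(23.6−8.95) = 0.06826 hr
W_total = W₁ + W₂ = 0.06192 + 0.06826 = 0.13018 hr

Final: 0.13018 hr


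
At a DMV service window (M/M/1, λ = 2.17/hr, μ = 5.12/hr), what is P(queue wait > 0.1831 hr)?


ρ = 2.17/5.12 = 0.4238
P(Wq > t) = ρ·e^{−(μ−λ)t} = 0.4238·e^{−0.5401}
= 0.4238·0.582664 = 0.246949

Final: 0.246949


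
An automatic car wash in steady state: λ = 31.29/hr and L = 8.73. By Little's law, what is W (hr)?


W = L/λ = 8.73/31.29 = 0.2790 hr

Final: 0.2790 hr


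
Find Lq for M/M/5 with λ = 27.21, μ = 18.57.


a = λ/μ = 1.4653; ρ = a/5 = 0.2931
P₀ = 0.230692
Lq = P₀·a^c·ρ / (c!·(1−ρ)²) = 0.230692·6.75434·0.2931/(120·0.49977)
= 0.007614

Final: 0.007614


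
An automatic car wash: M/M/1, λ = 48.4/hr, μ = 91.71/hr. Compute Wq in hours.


ρ = 48.4/91.71 = 0.5278
Wq = ρ/(μ−λ) = 0.5278/(91.71 − 48.4) = 0.5278/43.31 = 0.01219 hr

Final: 0.01219 hr


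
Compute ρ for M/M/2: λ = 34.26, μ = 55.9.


ρ = λ/(cμ) = 34.26/(2·55.9) = 34.26/111.80 = 0.3064

Final: 0.3064


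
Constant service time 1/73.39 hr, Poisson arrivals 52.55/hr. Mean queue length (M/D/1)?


ρ = 52.55/73.39 = 0.7160
M/D/1: Lq = ρ²/(2(1−ρ)) = 0.5127/(2·0.2840) = 0.90278

Final: 0.90278


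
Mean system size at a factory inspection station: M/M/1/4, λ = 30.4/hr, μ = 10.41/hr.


ρ = 30.4/10.41 = 2.9203
L = ρ[1 − (K+1)ρ^K + Kρ^(K+1)] / [(1−ρ)(1−ρ^(K+1))]
Numerator: 2.9203·(1 − 5·72.726287 + 4·212.380320) = 1421.849303
Denominator: (-1.9203)·(-211.380320) = 405.907069
L = 1421.849303/405.907069 = 3.5029

Final: 3.5029


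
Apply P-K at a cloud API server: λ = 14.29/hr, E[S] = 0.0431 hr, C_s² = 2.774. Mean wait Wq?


ρ = λ·E[S] = 14.29·0.0431 = 0.6159
E[S²] = E[S]²(1+C_s²) = 0.0431²·(1+2.774) = 0.007011
Wq = λ·E[S²]/(2(1−ρ)) = 14.29·0.007011/(2·0.3841) = 0.13041 hr

Final: 0.13041 hr


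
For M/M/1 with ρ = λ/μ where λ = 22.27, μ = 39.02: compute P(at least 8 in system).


ρ = 22.27/39.02 = 0.5707
P(N ≥ n) = ρ^n = 0.5707^8 = 0.011258

Final: 0.011258


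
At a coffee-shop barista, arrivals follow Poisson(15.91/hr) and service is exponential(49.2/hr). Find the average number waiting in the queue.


ρ = 15.91/49.2 = 0.3234
Lq = ρ²/(1−ρ) = 0.1046/0.6766 = 0.1545

Final: 0.1545


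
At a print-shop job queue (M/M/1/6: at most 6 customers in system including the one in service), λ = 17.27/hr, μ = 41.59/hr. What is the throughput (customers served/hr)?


ρ = 0.4152; P_K = (1−ρ)ρ^6/(1−ρ^7) = 0.003004
λ_eff = λ(1 − P_K) = 17.27·(1 − 0.003004) = 17.27·0.996996 = 17.2181 /hr

Final: 17.2181 /hr


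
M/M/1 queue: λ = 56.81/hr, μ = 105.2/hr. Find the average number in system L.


ρ = λ/μ = 56.81/105.2 = 0.5400
L = ρ/(1−ρ) = 0.5400/(1 − 0.5400) = 0.5400/0.4600 = 1.1740

Final: 1.1740


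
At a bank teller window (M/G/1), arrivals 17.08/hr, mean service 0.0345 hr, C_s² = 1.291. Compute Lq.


ρ = λ·E[S] = 17.08·0.0345 = 0.5893
Lq = ρ²(1+C_s²)/(2(1−ρ)) = 0.3472·(1+1.291)/(2·0.4107)
= 0.3472·2.2910/0.8215 = 0.96837

Final: 0.96837


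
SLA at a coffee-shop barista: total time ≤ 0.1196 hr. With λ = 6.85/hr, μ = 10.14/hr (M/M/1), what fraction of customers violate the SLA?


W ~ Exponential(μ−λ) for M/M/1.
μ − λ = 10.14 − 6.85 = 3.2900
P(W > t) = e^{−(μ−λ)t} = e^{−0.3935} = 0.674702

Final: 0.674702


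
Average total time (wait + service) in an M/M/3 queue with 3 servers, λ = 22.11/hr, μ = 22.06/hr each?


a = 1.0023; ρ = 0.3341; P₀ = 0.362776
Lq = P₀·a^c·ρ/(c!(1−ρ)²) = 0.04586
Wq = Lq/λ = 0.04586/22.11 = 0.002074 hr
W = Wq + 1/μ = 0.002074 + 0.04533 = 0.04741 hr

Final: 0.04741 hr


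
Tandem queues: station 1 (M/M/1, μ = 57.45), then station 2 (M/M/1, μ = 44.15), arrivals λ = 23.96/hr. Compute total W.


Each node sees arrival rate λ = 23.96/hr (tandem ⇒ throughput preserved).
W₁ = 1/(μ₁−λ) = 1/(57.45−23.96) = 0.02986 hr
W₂ = 1/(μ₂−λ) = 1/(44.15−23.96) = 0.04953 hr
W_total = W₁ + W₂ = 0.02986 + 0.04953 = 0.07939 hr

Final: 0.07939 hr


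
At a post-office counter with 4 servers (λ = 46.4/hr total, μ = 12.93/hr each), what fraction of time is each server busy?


ρ = λ/(cμ) = 46.4/(4·12.93) = 46.4/51.72 = 0.8971

Final: 0.8971


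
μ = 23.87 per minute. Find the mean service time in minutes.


Mean service time = 1/μ = 1/23.87 minute = 0.04189 minute
In minutes: 0.04189 × 1 = 0.04189 min

Final: 0.04189 min


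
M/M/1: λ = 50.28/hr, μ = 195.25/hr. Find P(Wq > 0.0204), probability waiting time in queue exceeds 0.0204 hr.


ρ = 50.28/195.25 = 0.2575
P(Wq > t) = ρ·e^{−(μ−λ)t} = 0.2575·e^{−2.9574}
= 0.2575·0.051954 = 0.013379

Final: 0.013379


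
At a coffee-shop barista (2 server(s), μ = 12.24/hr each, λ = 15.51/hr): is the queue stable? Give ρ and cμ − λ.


Total capacity cμ = 2·12.24 = 24.48/hr
ρ = λ/(cμ) = 15.51/24.48 = 0.6336
Stable ⇔ ρ < 1: YES
Spare capacity = cμ − λ = 24.48 − 15.51 = 8.97/hr

Final: ρ = 0.6336; stable; margin = 8.97/hr


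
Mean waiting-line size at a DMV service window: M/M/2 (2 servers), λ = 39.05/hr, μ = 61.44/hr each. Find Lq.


a = λ/μ = 0.6356; ρ = a/2 = 0.3178
P₀ = 0.517693
Lq = P₀·a^c·ρ / (c!·(1−ρ)²) = 0.517693·0.40396·0.3178/(2·0.46541)
= 0.07140

Final: 0.07140


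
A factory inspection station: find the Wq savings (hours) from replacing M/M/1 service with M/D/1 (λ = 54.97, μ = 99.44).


ρ = 54.97/99.44 = 0.5528
Wq(M/M/1) = ρ/(μ−λ) = 0.5528/44.47 = 0.01243 hr
Wq(M/D/1) = ρ/(2(μ−λ)) = 0.006215 hr
Savings = 0.01243 − 0.006215 = 0.006215 hr

Final: 0.006215 hr


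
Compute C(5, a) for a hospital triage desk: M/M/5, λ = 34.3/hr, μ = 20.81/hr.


a = λ/μ = 1.6482; ρ = a/5 = 0.3296
P₀ = 0.191878 (from M/M/c formula)
C(c,a) = [a^c/(c!(1−ρ))]·P₀ = [12.16495/(120·0.6704)]·0.191878
= 0.15123·0.191878 = 0.029017

Final: 0.029017


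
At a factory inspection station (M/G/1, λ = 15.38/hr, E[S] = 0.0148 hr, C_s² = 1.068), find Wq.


ρ = λ·E[S] = 15.38·0.0148 = 0.2276
E[S²] = E[S]²(1+C_s²) = 0.0148²·(1+1.068) = 0.0004530
Wq = λ·E[S²]/(2(1−ρ)) = 15.38·0.0004530/(2·0.7724) = 0.004510 hr

Final: 0.004510 hr


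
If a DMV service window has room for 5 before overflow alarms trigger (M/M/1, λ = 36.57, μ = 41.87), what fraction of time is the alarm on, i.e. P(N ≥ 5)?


ρ = 36.57/41.87 = 0.8734
P(N ≥ n) = ρ^n = 0.8734^5 = 0.508288

Final: 0.508288


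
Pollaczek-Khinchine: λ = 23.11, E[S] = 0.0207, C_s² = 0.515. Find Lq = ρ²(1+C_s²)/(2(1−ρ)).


ρ = λ·E[S] = 23.11·0.0207 = 0.4784
Lq = ρ²(1+C_s²)/(2(1−ρ)) = 0.2288·(1+0.515)/(2·0.5216)
= 0.2288·1.5150/1.0432 = 0.33233

Final: 0.33233


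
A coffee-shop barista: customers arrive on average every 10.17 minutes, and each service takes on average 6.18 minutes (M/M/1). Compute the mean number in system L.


λ = 60/10.17 = 5.8997 /hr
μ = 60/6.18 = 9.7087 /hr
ρ = λ/μ = 5.8997/9.7087 = 0.6077
L = ρ/(1−ρ) = 0.6077/0.3923 = 1.5489

Final: 1.5489


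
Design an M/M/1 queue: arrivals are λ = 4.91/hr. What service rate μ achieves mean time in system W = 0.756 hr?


W = 1/(μ−λ) ⇒ μ − λ = 1/W = 1/0.756 = 1.3228
μ = λ + 1/W = 4.91 + 1.3228 = 6.2328 per hr

Final: 6.2328 /hr


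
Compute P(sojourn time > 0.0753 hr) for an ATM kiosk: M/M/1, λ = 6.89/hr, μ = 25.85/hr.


W ~ Exponential(μ−λ) for M/M/1.
μ − λ = 25.85 − 6.89 = 18.9600
P(W > t) = e^{−(μ−λ)t} = e^{−1.4277} = 0.239863

Final: 0.239863


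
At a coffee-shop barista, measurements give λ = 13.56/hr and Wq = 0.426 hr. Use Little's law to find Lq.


Lq = λWq = 13.56·0.426 = 5.7766

Final: 5.7766


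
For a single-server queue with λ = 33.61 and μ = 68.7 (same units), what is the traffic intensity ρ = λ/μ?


ρ = λ/μ = 33.61/68.7 = 0.4892

Final: 0.4892


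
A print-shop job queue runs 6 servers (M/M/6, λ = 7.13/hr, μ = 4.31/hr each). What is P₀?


a = λ/μ = 7.13/4.31 = 1.6543; ρ = a/c = 0.2757
Σ_{k=0}^{5} a^k/k! (terms k=0..5) = 1.00000 + 1.65429 + 1.36834 + 0.75455 + 0.31206 + 0.10325 = 5.19249
Tail: a^6/(6!(1−ρ)) = 20.49621/(720·0.7243) = 0.03930
P₀ = 1/(5.19249 + 0.03930) = 1/5.23179 = 0.191139

Final: 0.191139


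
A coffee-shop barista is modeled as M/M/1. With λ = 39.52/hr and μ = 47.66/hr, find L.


ρ = λ/μ = 39.52/47.66 = 0.8292
L = ρ/(1−ρ) = 0.8292/(1 − 0.8292) = 0.8292/0.1708 = 4.8550

Final: 4.8550


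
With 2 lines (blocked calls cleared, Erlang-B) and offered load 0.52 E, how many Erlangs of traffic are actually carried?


B(2,0.52) = 0.081682 (Erlang-B)
Carried load = a(1 − B) = 0.52·(1 − 0.081682) = 0.52·0.918318 = 0.4775 E

Final: 0.4775 Erlangs


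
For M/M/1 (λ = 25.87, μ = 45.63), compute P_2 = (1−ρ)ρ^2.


ρ = 25.87/45.63 = 0.5670
P_n = (1−ρ)·ρ^n = (1 − 0.5670)·0.5670^2 = 0.4330·0.321434 = 0.139197

Final: 0.139197
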